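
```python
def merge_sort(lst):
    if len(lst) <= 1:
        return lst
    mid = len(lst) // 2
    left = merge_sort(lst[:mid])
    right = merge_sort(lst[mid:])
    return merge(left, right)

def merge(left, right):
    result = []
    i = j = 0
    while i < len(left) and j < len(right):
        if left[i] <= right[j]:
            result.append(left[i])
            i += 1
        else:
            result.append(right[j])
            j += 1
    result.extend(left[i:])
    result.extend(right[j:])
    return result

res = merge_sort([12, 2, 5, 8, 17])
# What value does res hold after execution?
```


merge_sort([12, 2, 5, 8, 17])
Split into [12, 2] and [5, 8, 17]
Left sorted: [2, 12]
Right sorted: [5, 8, 17]
Merge [2, 12] and [5, 8, 17]
= [2, 5, 8, 12, 17]


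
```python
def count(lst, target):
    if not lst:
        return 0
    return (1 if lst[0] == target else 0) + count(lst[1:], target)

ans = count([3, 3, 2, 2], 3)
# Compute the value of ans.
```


count([3, 3, 2, 2], 3)
lst[0]=3 == 3: 1 + count([3, 2, 2], 3)
lst[0]=3 == 3: 1 + count([2, 2], 3)
lst[0]=2 != 3: 0 + count([2], 3)
lst[0]=2 != 3: 0 + count([], 3)
= 2


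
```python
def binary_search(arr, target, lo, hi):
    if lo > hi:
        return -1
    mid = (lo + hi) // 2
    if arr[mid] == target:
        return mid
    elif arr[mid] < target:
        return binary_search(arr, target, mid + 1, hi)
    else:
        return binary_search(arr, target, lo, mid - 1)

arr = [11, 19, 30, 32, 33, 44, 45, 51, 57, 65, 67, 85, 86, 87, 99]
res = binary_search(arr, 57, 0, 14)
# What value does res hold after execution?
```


binary_search(arr, 57, 0, 14)
lo=0, hi=14, mid=7, arr[mid]=51
51 < 57, search right half
lo=8, hi=14, mid=11, arr[mid]=85
85 > 57, search left half
lo=8, hi=10, mid=9, arr[mid]=65
65 > 57, search left half
lo=8, hi=8, mid=8, arr[mid]=57
arr[8] == 57, found at index 8
= 8


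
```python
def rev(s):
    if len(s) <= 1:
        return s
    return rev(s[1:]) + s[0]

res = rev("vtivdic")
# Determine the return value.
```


rev("vtivdic")
= rev("tivdic") + "v"
= rev("ivdic") + "t" + "v"
= rev("vdic") + "i" + "t" + "v"
= rev("dic") + "v" + "i" + "t" + "v"
= rev("ic") + "d" + "v" + "i" + "t" + "v"
= rev("c") + "i" + "d" + "v" + "i" + "t" + "v"
= "c" + "i" + "d" + "v" + "i" + "t" + "v"
= "cidvitv"


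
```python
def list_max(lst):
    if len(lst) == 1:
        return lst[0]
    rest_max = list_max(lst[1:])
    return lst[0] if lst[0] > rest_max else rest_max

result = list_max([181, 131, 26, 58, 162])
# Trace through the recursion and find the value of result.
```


list_max([181, 131, 26, 58, 162])
= compare 181 with list_max([131, 26, 58, 162])
= compare 131 with list_max([26, 58, 162])
= compare 26 with list_max([58, 162])
= compare 58 with list_max([162])
Base: list_max([162]) = 162
compare 58 with 162: max = 162
compare 26 with 162: max = 162
compare 131 with 162: max = 162
compare 181 with 162: max = 181
= 181


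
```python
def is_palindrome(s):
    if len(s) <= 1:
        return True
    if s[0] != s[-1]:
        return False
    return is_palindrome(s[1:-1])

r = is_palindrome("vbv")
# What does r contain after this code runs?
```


is_palindrome("vbv")
"vbv": s[0]='v' == s[-1]='v' -> is_palindrome("b")
"b": len <= 1 -> True
= True


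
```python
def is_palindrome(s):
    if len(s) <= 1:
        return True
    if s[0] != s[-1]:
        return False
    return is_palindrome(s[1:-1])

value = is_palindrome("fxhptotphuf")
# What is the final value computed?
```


is_palindrome("fxhptotphuf")
"fxhptotphuf": s[0]='f' == s[-1]='f' -> is_palindrome("xhptotphu")
"xhptotphu": s[0]='x' != s[-1]='u' -> False
= False


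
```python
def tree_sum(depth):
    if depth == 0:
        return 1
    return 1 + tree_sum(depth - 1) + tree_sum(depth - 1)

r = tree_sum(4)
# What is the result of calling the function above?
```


tree_sum(4)
= 1 + tree_sum(3) + tree_sum(3)
= 1 + 2 * tree_sum(3)
tree_sum(k) = 2^(k+1) - 1
tree_sum(0) = 1
tree_sum(1) = 3
tree_sum(2) = 7
tree_sum(3) = 15
tree_sum(4) = 31
tree_sum(4) = 2^5 - 1 = 31


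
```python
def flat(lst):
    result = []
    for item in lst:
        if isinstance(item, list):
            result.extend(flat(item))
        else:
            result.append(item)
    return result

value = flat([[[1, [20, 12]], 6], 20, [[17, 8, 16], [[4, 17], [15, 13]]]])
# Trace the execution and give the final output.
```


flat([[[1, [20, 12]], 6], 20, [[17, 8, 16], [[4, 17], [15, 13]]]])
Processing each element:
  [[1, [20, 12]], 6] is a list -> flat recursively -> [1, 20, 12, 6]
  20 is not a list -> append 20
  [[17, 8, 16], [[4, 17], [15, 13]]] is a list -> flat recursively -> [17, 8, 16, 4, 17, 15, 13]
= [1, 20, 12, 6, 20, 17, 8, 16, 4, 17, 15, 13]


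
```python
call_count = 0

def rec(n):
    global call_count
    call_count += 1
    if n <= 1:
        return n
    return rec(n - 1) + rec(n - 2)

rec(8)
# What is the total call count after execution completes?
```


rec(8) calls rec(7) and rec(6); each non-base call branches into two more.
Let C(k) = total number of calls made by rec(k), including the call to rec(k) itself.
Base cases: C(0) = 1, C(1) = 1
Recurrence: C(k) = 1 + C(k-1) + C(k-2)
  C(2) = 1 + C(1) + C(0) = 1 + 1 + 1 = 3
  C(3) = 1 + C(2) + C(1) = 1 + 3 + 1 = 5
  C(4) = 1 + C(3) + C(2) = 1 + 5 + 3 = 9
  C(5) = 1 + C(4) + C(3) = 1 + 9 + 5 = 15
  C(6) = 1 + C(5) + C(4) = 1 + 15 + 9 = 25
  C(7) = 1 + C(6) + C(5) = 1 + 25 + 15 = 41
  C(8) = 1 + C(7) + C(6) = 1 + 41 + 25 = 67
Total calls = C(8) = 67


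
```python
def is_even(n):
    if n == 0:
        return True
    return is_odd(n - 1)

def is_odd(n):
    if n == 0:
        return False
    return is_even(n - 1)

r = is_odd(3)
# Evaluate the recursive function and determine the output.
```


is_odd(3)
= is_even(2)
= is_odd(1)
= is_even(0)
n == 0: return True
= True


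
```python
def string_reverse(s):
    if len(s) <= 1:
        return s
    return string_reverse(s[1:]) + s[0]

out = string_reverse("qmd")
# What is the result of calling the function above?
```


string_reverse("qmd")
= string_reverse("md") + "q"
= string_reverse("d") + "m" + "q"
= "d" + "m" + "q"
= "dmq"


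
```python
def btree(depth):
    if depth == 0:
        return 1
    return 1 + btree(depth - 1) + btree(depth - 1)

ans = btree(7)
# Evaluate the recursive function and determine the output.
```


btree(7)
= 1 + btree(6) + btree(6)
= 1 + 2 * btree(6)
btree(k) = 2^(k+1) - 1
btree(0) = 1
btree(1) = 3
btree(2) = 7
btree(3) = 15
btree(4) = 31
btree(7) = 2^8 - 1 = 255


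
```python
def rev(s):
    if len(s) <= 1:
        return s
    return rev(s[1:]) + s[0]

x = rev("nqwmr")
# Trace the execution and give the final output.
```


rev("nqwmr")
= rev("qwmr") + "n"
= rev("wmr") + "q" + "n"
= rev("mr") + "w" + "q" + "n"
= rev("r") + "m" + "w" + "q" + "n"
= "r" + "m" + "w" + "q" + "n"
= "rmwqn"


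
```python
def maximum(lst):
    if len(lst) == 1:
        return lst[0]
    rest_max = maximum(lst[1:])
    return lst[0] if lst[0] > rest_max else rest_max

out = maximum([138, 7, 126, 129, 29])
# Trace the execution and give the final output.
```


maximum([138, 7, 126, 129, 29])
= compare 138 with maximum([7, 126, 129, 29])
= compare 7 with maximum([126, 129, 29])
= compare 126 with maximum([129, 29])
= compare 129 with maximum([29])
Base: maximum([29]) = 29
compare 129 with 29: max = 129
compare 126 with 129: max = 129
compare 7 with 129: max = 129
compare 138 with 129: max = 138
= 138


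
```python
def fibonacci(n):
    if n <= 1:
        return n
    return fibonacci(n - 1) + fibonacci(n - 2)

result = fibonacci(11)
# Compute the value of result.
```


fibonacci(11)
= fibonacci(10) + fibonacci(9)
= (fibonacci(9) + fibonacci(8)) + fibonacci(9)
Computing bottom-up: fibonacci(0)=0, fibonacci(1)=1, fibonacci(2)=1, fibonacci(3)=2, fibonacci(4)=3, fibonacci(5)=5, fibonacci(6)=8, fibonacci(7)=13, fibonacci(8)=21, fibonacci(9)=34, fibonacci(10)=55, fibonacci(11)=89
= 89


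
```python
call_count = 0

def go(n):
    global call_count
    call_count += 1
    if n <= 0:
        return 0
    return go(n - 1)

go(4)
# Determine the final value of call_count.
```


go(4) calls go(3) calls ... calls go(0)
Total calls: 4 + 1 (for base case) = 5


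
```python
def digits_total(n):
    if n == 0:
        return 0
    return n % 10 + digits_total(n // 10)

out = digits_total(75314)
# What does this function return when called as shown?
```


digits_total(75314)
= 4 + digits_total(7531)
= 4 + 1 + digits_total(753)
= 4 + 1 + 3 + digits_total(75)
= 4 + 1 + 3 + 5 + digits_total(7)
= 4 + 1 + 3 + 5 + 7 + digits_total(0)
= 4 + 1 + 3 + 5 + 7 + 0
= 20


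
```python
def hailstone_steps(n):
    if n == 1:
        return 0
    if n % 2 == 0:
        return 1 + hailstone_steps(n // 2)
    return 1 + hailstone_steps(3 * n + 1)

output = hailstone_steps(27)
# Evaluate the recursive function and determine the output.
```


hailstone_steps(27)
27 is odd -> 3*27+1 = 82 -> hailstone_steps(82)
82 is even -> hailstone_steps(41)
41 is odd -> 3*41+1 = 124 -> hailstone_steps(124)
124 is even -> hailstone_steps(62)
62 is even -> hailstone_steps(31)
31 is odd -> 3*31+1 = 94 -> hailstone_steps(94)
94 is even -> hailstone_steps(47)
47 is odd -> 3*47+1 = 142 -> hailstone_steps(142)
142 is even -> hailstone_steps(71)
71 is odd -> 3*71+1 = 214 -> hailstone_steps(214)
214 is even -> hailstone_steps(107)
107 is odd -> 3*107+1 = 322 -> hailstone_steps(322)
322 is even -> hailstone_steps(161)
161 is odd -> 3*161+1 = 484 -> hailstone_steps(484)
484 is even -> hailstone_steps(242)
242 is even -> hailstone_steps(121)
121 is odd -> 3*121+1 = 364 -> hailstone_steps(364)
364 is even -> hailstone_steps(182)
182 is even -> hailstone_steps(91)
91 is odd -> 3*91+1 = 274 -> hailstone_steps(274)
274 is even -> hailstone_steps(137)
137 is odd -> 3*137+1 = 412 -> hailstone_steps(412)
412 is even -> hailstone_steps(206)
206 is even -> hailstone_steps(103)
103 is odd -> 3*103+1 = 310 -> hailstone_steps(310)
310 is even -> hailstone_steps(155)
155 is odd -> 3*155+1 = 466 -> hailstone_steps(466)
466 is even -> hailstone_steps(233)
233 is odd -> 3*233+1 = 700 -> hailstone_steps(700)
700 is even -> hailstone_steps(350)
350 is even -> hailstone_steps(175)
175 is odd -> 3*175+1 = 526 -> hailstone_steps(526)
526 is even -> hailstone_steps(263)
263 is odd -> 3*263+1 = 790 -> hailstone_steps(790)
790 is even -> hailstone_steps(395)
395 is odd -> 3*395+1 = 1186 -> hailstone_steps(1186)
1186 is even -> hailstone_steps(593)
593 is odd -> 3*593+1 = 1780 -> hailstone_steps(1780)
1780 is even -> hailstone_steps(890)
890 is even -> hailstone_steps(445)
445 is odd -> 3*445+1 = 1336 -> hailstone_steps(1336)
1336 is even -> hailstone_steps(668)
668 is even -> hailstone_steps(334)
334 is even -> hailstone_steps(167)
167 is odd -> 3*167+1 = 502 -> hailstone_steps(502)
502 is even -> hailstone_steps(251)
251 is odd -> 3*251+1 = 754 -> hailstone_steps(754)
754 is even -> hailstone_steps(377)
377 is odd -> 3*377+1 = 1132 -> hailstone_steps(1132)
1132 is even -> hailstone_steps(566)
566 is even -> hailstone_steps(283)
283 is odd -> 3*283+1 = 850 -> hailstone_steps(850)
850 is even -> hailstone_steps(425)
425 is odd -> 3*425+1 = 1276 -> hailstone_steps(1276)
1276 is even -> hailstone_steps(638)
638 is even -> hailstone_steps(319)
319 is odd -> 3*319+1 = 958 -> hailstone_steps(958)
958 is even -> hailstone_steps(479)
479 is odd -> 3*479+1 = 1438 -> hailstone_steps(1438)
1438 is even -> hailstone_steps(719)
719 is odd -> 3*719+1 = 2158 -> hailstone_steps(2158)
2158 is even -> hailstone_steps(1079)
1079 is odd -> 3*1079+1 = 3238 -> hailstone_steps(3238)
3238 is even -> hailstone_steps(1619)
1619 is odd -> 3*1619+1 = 4858 -> hailstone_steps(4858)
4858 is even -> hailstone_steps(2429)
2429 is odd -> 3*2429+1 = 7288 -> hailstone_steps(7288)
7288 is even -> hailstone_steps(3644)
3644 is even -> hailstone_steps(1822)
1822 is even -> hailstone_steps(911)
911 is odd -> 3*911+1 = 2734 -> hailstone_steps(2734)
2734 is even -> hailstone_steps(1367)
1367 is odd -> 3*1367+1 = 4102 -> hailstone_steps(4102)
4102 is even -> hailstone_steps(2051)
2051 is odd -> 3*2051+1 = 6154 -> hailstone_steps(6154)
6154 is even -> hailstone_steps(3077)
3077 is odd -> 3*3077+1 = 9232 -> hailstone_steps(9232)
9232 is even -> hailstone_steps(4616)
4616 is even -> hailstone_steps(2308)
2308 is even -> hailstone_steps(1154)
1154 is even -> hailstone_steps(577)
577 is odd -> 3*577+1 = 1732 -> hailstone_steps(1732)
1732 is even -> hailstone_steps(866)
866 is even -> hailstone_steps(433)
433 is odd -> 3*433+1 = 1300 -> hailstone_steps(1300)
1300 is even -> hailstone_steps(650)
650 is even -> hailstone_steps(325)
325 is odd -> 3*325+1 = 976 -> hailstone_steps(976)
976 is even -> hailstone_steps(488)
488 is even -> hailstone_steps(244)
244 is even -> hailstone_steps(122)
122 is even -> hailstone_steps(61)
61 is odd -> 3*61+1 = 184 -> hailstone_steps(184)
184 is even -> hailstone_steps(92)
92 is even -> hailstone_steps(46)
46 is even -> hailstone_steps(23)
23 is odd -> 3*23+1 = 70 -> hailstone_steps(70)
70 is even -> hailstone_steps(35)
35 is odd -> 3*35+1 = 106 -> hailstone_steps(106)
106 is even -> hailstone_steps(53)
53 is odd -> 3*53+1 = 160 -> hailstone_steps(160)
160 is even -> hailstone_steps(80)
80 is even -> hailstone_steps(40)
40 is even -> hailstone_steps(20)
20 is even -> hailstone_steps(10)
10 is even -> hailstone_steps(5)
5 is odd -> 3*5+1 = 16 -> hailstone_steps(16)
16 is even -> hailstone_steps(8)
8 is even -> hailstone_steps(4)
4 is even -> hailstone_steps(2)
2 is even -> hailstone_steps(1)
Reached 1 after 111 steps
= 111


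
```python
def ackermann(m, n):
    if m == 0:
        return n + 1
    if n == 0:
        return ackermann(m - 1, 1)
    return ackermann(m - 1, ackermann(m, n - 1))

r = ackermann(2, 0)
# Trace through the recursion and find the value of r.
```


ackermann(2, 0)
n == 0: return ackermann(1, 1)
= ackermann(1, 1) = 3
= 3


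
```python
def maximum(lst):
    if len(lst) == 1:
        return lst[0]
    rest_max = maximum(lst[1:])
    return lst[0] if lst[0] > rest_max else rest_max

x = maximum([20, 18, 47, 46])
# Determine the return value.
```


maximum([20, 18, 47, 46])
= compare 20 with maximum([18, 47, 46])
= compare 18 with maximum([47, 46])
= compare 47 with maximum([46])
Base: maximum([46]) = 46
compare 47 with 46: max = 47
compare 18 with 47: max = 47
compare 20 with 47: max = 47
= 47


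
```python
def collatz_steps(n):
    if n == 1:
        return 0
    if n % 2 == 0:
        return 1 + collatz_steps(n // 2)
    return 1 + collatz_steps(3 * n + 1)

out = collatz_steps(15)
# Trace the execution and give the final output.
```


collatz_steps(15)
15 is odd -> 3*15+1 = 46 -> collatz_steps(46)
46 is even -> collatz_steps(23)
23 is odd -> 3*23+1 = 70 -> collatz_steps(70)
70 is even -> collatz_steps(35)
35 is odd -> 3*35+1 = 106 -> collatz_steps(106)
106 is even -> collatz_steps(53)
53 is odd -> 3*53+1 = 160 -> collatz_steps(160)
160 is even -> collatz_steps(80)
80 is even -> collatz_steps(40)
40 is even -> collatz_steps(20)
20 is even -> collatz_steps(10)
10 is even -> collatz_steps(5)
5 is odd -> 3*5+1 = 16 -> collatz_steps(16)
16 is even -> collatz_steps(8)
8 is even -> collatz_steps(4)
4 is even -> collatz_steps(2)
2 is even -> collatz_steps(1)
Reached 1 after 17 steps
= 17


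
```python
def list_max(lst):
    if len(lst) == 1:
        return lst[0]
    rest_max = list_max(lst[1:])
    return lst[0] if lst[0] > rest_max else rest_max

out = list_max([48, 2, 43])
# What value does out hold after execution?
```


list_max([48, 2, 43])
= compare 48 with list_max([2, 43])
= compare 2 with list_max([43])
Base: list_max([43]) = 43
compare 2 with 43: max = 43
compare 48 with 43: max = 48
= 48


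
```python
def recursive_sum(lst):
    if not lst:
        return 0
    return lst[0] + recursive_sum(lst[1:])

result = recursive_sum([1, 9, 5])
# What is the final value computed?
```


recursive_sum([1, 9, 5])
= 1 + recursive_sum([9, 5])
= 1 + 9 + recursive_sum([5])
= 1 + 9 + 5 + recursive_sum([])
= 1 + 9 + 5 + 0
= 15


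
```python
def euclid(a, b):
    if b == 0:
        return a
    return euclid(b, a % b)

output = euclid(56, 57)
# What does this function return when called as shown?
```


euclid(56, 57)
= euclid(57, 56 % 57) = euclid(57, 56)
= euclid(56, 57 % 56) = euclid(56, 1)
= euclid(1, 56 % 1) = euclid(1, 0)
b == 0, return a = 1


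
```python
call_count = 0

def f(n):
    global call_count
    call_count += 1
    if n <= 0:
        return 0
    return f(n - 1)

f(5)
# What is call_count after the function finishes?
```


f(5) calls f(4) calls ... calls f(0)
Total calls: 5 + 1 (for base case) = 6


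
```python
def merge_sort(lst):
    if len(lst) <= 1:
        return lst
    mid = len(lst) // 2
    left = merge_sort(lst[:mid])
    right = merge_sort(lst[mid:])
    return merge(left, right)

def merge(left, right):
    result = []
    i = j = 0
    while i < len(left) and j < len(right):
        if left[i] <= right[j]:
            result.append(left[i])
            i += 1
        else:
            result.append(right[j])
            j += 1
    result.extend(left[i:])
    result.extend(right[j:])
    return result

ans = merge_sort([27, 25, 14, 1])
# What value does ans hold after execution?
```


merge_sort([27, 25, 14, 1])
Split into [27, 25] and [14, 1]
Left sorted: [25, 27]
Right sorted: [1, 14]
Merge [25, 27] and [1, 14]
= [1, 14, 25, 27]


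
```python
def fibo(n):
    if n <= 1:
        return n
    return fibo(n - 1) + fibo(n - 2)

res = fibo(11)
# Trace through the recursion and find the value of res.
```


fibo(11)
= fibo(10) + fibo(9)
= (fibo(9) + fibo(8)) + fibo(9)
Computing bottom-up: fibo(0)=0, fibo(1)=1, fibo(2)=1, fibo(3)=2, fibo(4)=3, fibo(5)=5, fibo(6)=8, fibo(7)=13, fibo(8)=21, fibo(9)=34, fibo(10)=55, fibo(11)=89
= 89


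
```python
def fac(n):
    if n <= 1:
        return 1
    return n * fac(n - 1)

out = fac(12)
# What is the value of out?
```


fac(12)
= 12 * fac(11)
= 12 * 11 * fac(10)
= 12 * 11 * 10 * fac(9)
= 12 * 11 * 10 * 9 * fac(8)
= 12 * 11 * 10 * 9 * 8 * fac(7)
= 12 * 11 * 10 * 9 * 8 * 7 * fac(6)
= 12 * 11 * 10 * 9 * 8 * 7 * 6 * fac(5)
= 12 * 11 * 10 * 9 * 8 * 7 * 6 * 5 * fac(4)
= 12 * 11 * 10 * 9 * 8 * 7 * 6 * 5 * 4 * fac(3)
= 12 * 11 * 10 * 9 * 8 * 7 * 6 * 5 * 4 * 3 * fac(2)
= 12 * 11 * 10 * 9 * 8 * 7 * 6 * 5 * 4 * 3 * 2 * fac(1)
= 12 * 11 * 10 * 9 * 8 * 7 * 6 * 5 * 4 * 3 * 2 * 1
= 479001600


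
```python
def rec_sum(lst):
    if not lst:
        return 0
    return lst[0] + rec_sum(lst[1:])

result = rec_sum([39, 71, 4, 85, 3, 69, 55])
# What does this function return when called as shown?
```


rec_sum([39, 71, 4, 85, 3, 69, 55])
= 39 + rec_sum([71, 4, 85, 3, 69, 55])
= 39 + 71 + rec_sum([4, 85, 3, 69, 55])
= 39 + 71 + 4 + rec_sum([85, 3, 69, 55])
= 39 + 71 + 4 + 85 + rec_sum([3, 69, 55])
= 39 + 71 + 4 + 85 + 3 + rec_sum([69, 55])
= 39 + 71 + 4 + 85 + 3 + 69 + rec_sum([55])
= 39 + 71 + 4 + 85 + 3 + 69 + 55 + rec_sum([])
= 39 + 71 + 4 + 85 + 3 + 69 + 55 + 0
= 326


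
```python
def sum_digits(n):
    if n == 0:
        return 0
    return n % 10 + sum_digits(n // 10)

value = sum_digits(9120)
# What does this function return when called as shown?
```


sum_digits(9120)
= 0 + sum_digits(912)
= 0 + 2 + sum_digits(91)
= 0 + 2 + 1 + sum_digits(9)
= 0 + 2 + 1 + 9 + sum_digits(0)
= 0 + 2 + 1 + 9 + 0
= 12


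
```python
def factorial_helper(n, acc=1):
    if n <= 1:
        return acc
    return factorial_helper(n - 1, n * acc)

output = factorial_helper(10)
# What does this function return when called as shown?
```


factorial_helper(10, 1)
= factorial_helper(9, 10 * 1) = factorial_helper(9, 10)
= factorial_helper(8, 9 * 10) = factorial_helper(8, 90)
= factorial_helper(7, 8 * 90) = factorial_helper(7, 720)
= factorial_helper(6, 7 * 720) = factorial_helper(6, 5040)
= factorial_helper(5, 6 * 5040) = factorial_helper(5, 30240)
= factorial_helper(4, 5 * 30240) = factorial_helper(4, 151200)
= factorial_helper(3, 4 * 151200) = factorial_helper(3, 604800)
= factorial_helper(2, 3 * 604800) = factorial_helper(2, 1814400)
= factorial_helper(1, 2 * 1814400) = factorial_helper(1, 3628800)
n <= 1, return acc = 3628800


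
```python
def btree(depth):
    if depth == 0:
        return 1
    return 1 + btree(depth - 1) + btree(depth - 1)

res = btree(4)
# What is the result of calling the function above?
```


btree(4)
= 1 + btree(3) + btree(3)
= 1 + 2 * btree(3)
btree(k) = 2^(k+1) - 1
btree(0) = 1
btree(1) = 3
btree(2) = 7
btree(3) = 15
btree(4) = 31
btree(4) = 2^5 - 1 = 31


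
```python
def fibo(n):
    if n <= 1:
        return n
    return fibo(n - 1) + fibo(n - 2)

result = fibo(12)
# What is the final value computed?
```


fibo(12)
= fibo(11) + fibo(10)
= (fibo(10) + fibo(9)) + fibo(10)
Computing bottom-up: fibo(0)=0, fibo(1)=1, fibo(2)=1, fibo(3)=2, fibo(4)=3, fibo(5)=5, fibo(6)=8, fibo(7)=13, fibo(8)=21, fibo(9)=34, fibo(10)=55, fibo(11)=89, fibo(12)=144
= 144


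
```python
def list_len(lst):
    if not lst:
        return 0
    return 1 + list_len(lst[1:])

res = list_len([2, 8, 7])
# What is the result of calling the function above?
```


list_len([2, 8, 7])
= 1 + list_len([8, 7])
= 1 + 1 + list_len([7])
= 1 + 1 + 1 + list_len([])
= 1 + 1 + 1 + 0
= 3


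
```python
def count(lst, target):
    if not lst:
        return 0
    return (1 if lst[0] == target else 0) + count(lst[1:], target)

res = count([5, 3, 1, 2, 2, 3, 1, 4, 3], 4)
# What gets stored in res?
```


count([5, 3, 1, 2, 2, 3, 1, 4, 3], 4)
lst[0]=5 != 4: 0 + count([3, 1, 2, 2, 3, 1, 4, 3], 4)
lst[0]=3 != 4: 0 + count([1, 2, 2, 3, 1, 4, 3], 4)
lst[0]=1 != 4: 0 + count([2, 2, 3, 1, 4, 3], 4)
lst[0]=2 != 4: 0 + count([2, 3, 1, 4, 3], 4)
lst[0]=2 != 4: 0 + count([3, 1, 4, 3], 4)
lst[0]=3 != 4: 0 + count([1, 4, 3], 4)
lst[0]=1 != 4: 0 + count([4, 3], 4)
lst[0]=4 == 4: 1 + count([3], 4)
lst[0]=3 != 4: 0 + count([], 4)
= 1


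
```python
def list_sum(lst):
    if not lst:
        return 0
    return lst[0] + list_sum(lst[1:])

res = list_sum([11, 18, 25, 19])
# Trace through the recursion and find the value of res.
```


list_sum([11, 18, 25, 19])
= 11 + list_sum([18, 25, 19])
= 11 + 18 + list_sum([25, 19])
= 11 + 18 + 25 + list_sum([19])
= 11 + 18 + 25 + 19 + list_sum([])
= 11 + 18 + 25 + 19 + 0
= 73


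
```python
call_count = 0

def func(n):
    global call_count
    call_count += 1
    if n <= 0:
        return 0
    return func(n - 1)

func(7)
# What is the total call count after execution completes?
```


func(7) calls func(6) calls ... calls func(0)
Total calls: 7 + 1 (for base case) = 8


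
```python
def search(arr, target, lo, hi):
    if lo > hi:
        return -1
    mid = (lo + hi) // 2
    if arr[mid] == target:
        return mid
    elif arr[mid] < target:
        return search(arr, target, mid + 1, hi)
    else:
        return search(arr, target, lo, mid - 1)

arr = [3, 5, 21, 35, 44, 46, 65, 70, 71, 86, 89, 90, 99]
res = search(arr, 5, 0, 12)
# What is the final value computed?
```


search(arr, 5, 0, 12)
lo=0, hi=12, mid=6, arr[mid]=65
65 > 5, search left half
lo=0, hi=5, mid=2, arr[mid]=21
21 > 5, search left half
lo=0, hi=1, mid=0, arr[mid]=3
3 < 5, search right half
lo=1, hi=1, mid=1, arr[mid]=5
arr[1] == 5, found at index 1
= 1


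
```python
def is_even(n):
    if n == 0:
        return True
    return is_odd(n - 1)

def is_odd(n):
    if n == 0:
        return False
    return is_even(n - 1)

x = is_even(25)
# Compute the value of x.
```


is_even(25)
= is_odd(24)
= is_even(23)
= is_odd(22)
= is_even(21)
= is_odd(20)
= is_even(19)
= is_odd(18)
= is_even(17)
= is_odd(16)
= is_even(15)
= is_odd(14)
= is_even(13)
= is_odd(12)
= is_even(11)
= is_odd(10)
= is_even(9)
= is_odd(8)
= is_even(7)
= is_odd(6)
= is_even(5)
= is_odd(4)
= is_even(3)
= is_odd(2)
= is_even(1)
= is_odd(0)
n == 0: return False
= False


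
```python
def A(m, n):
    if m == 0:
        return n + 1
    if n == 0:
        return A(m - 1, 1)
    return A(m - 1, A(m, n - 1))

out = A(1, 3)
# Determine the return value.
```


A(1, 3)
= A(0, A(1, 2))
First compute A(1, 2) = 4
= A(0, 4)
= 5


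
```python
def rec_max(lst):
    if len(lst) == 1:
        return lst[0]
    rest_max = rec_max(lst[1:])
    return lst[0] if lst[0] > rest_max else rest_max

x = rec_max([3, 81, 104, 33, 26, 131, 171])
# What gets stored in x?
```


rec_max([3, 81, 104, 33, 26, 131, 171])
= compare 3 with rec_max([81, 104, 33, 26, 131, 171])
= compare 81 with rec_max([104, 33, 26, 131, 171])
= compare 104 with rec_max([33, 26, 131, 171])
= compare 33 with rec_max([26, 131, 171])
= compare 26 with rec_max([131, 171])
= compare 131 with rec_max([171])
Base: rec_max([171]) = 171
compare 131 with 171: max = 171
compare 26 with 171: max = 171
compare 33 with 171: max = 171
compare 104 with 171: max = 171
compare 81 with 171: max = 171
compare 3 with 171: max = 171
= 171


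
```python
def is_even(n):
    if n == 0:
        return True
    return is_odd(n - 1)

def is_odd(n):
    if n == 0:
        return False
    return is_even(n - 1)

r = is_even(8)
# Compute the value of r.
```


is_even(8)
= is_odd(7)
= is_even(6)
= is_odd(5)
= is_even(4)
= is_odd(3)
= is_even(2)
= is_odd(1)
= is_even(0)
n == 0: return True
= True


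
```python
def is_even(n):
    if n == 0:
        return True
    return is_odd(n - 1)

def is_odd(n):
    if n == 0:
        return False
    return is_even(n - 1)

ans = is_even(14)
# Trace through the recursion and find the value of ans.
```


is_even(14)
= is_odd(13)
= is_even(12)
= is_odd(11)
= is_even(10)
= is_odd(9)
= is_even(8)
= is_odd(7)
= is_even(6)
= is_odd(5)
= is_even(4)
= is_odd(3)
= is_even(2)
= is_odd(1)
= is_even(0)
n == 0: return True
= True


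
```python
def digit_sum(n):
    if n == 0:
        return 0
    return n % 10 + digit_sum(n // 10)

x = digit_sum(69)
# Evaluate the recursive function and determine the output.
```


digit_sum(69)
= 9 + digit_sum(6)
= 9 + 6 + digit_sum(0)
= 9 + 6 + 0
= 15


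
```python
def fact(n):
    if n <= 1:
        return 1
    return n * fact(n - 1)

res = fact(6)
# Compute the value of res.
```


fact(6)
= 6 * fact(5)
= 6 * 5 * fact(4)
= 6 * 5 * 4 * fact(3)
= 6 * 5 * 4 * 3 * fact(2)
= 6 * 5 * 4 * 3 * 2 * fact(1)
= 6 * 5 * 4 * 3 * 2 * 1
= 720


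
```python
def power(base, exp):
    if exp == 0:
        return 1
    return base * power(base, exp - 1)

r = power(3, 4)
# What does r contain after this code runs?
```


power(3, 4)
= 3 * power(3, 3)
= 3 * 3 * power(3, 2)
= 3 * 3 * 3 * power(3, 1)
= 3 * 3 * 3 * 3 * power(3, 0)
= 3 * 3 * 3 * 3 * 1
= 81


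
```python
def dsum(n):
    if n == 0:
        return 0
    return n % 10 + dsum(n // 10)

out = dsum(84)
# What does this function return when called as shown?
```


dsum(84)
= 4 + dsum(8)
= 4 + 8 + dsum(0)
= 4 + 8 + 0
= 12


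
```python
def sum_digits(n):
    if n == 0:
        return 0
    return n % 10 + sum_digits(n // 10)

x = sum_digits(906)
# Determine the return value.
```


sum_digits(906)
= 6 + sum_digits(90)
= 6 + 0 + sum_digits(9)
= 6 + 0 + 9 + sum_digits(0)
= 6 + 0 + 9 + 0
= 15


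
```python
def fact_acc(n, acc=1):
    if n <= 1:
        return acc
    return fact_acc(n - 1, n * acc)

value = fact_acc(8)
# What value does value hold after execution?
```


fact_acc(8, 1)
= fact_acc(7, 8 * 1) = fact_acc(7, 8)
= fact_acc(6, 7 * 8) = fact_acc(6, 56)
= fact_acc(5, 6 * 56) = fact_acc(5, 336)
= fact_acc(4, 5 * 336) = fact_acc(4, 1680)
= fact_acc(3, 4 * 1680) = fact_acc(3, 6720)
= fact_acc(2, 3 * 6720) = fact_acc(2, 20160)
= fact_acc(1, 2 * 20160) = fact_acc(1, 40320)
n <= 1, return acc = 40320


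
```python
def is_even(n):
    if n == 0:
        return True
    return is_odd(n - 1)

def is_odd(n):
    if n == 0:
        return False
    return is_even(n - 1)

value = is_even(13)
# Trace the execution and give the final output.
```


is_even(13)
= is_odd(12)
= is_even(11)
= is_odd(10)
= is_even(9)
= is_odd(8)
= is_even(7)
= is_odd(6)
= is_even(5)
= is_odd(4)
= is_even(3)
= is_odd(2)
= is_even(1)
= is_odd(0)
n == 0: return False
= False


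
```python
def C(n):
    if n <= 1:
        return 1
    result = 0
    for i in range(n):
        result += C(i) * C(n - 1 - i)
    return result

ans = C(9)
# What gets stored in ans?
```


C(9)
= sum of C(i) * C(9-1-i) for i in 0..8
First compute sub-values bottom-up:
  C(0) = 1, C(1) = 1
  C(2) = 1*1 + 1*1 = 2
  C(3) = 1*2 + 1*1 + 2*1 = 5
  C(4) = 1*5 + 1*2 + 2*1 + 5*1 = 14
  C(5) = 1*14 + 1*5 + 2*2 + 5*1 + 14*1 = 42
  C(6) = 1*42 + 1*14 + 2*5 + 5*2 + 14*1 + 42*1 = 132
  C(7) = 1*132 + 1*42 + 2*14 + 5*5 + 14*2 + 42*1 + 132*1 = 429
  C(8) = 1*429 + 1*132 + 2*42 + 5*14 + 14*5 + 42*2 + 132*1 + 429*1 = 1430
Now C(9):
  C(0)*C(8) = 1*1430 = 1430
  C(1)*C(7) = 1*429 = 429
  C(2)*C(6) = 2*132 = 264
  C(3)*C(5) = 5*42 = 210
  C(4)*C(4) = 14*14 = 196
  C(5)*C(3) = 42*5 = 210
  C(6)*C(2) = 132*2 = 264
  C(7)*C(1) = 429*1 = 429
  C(8)*C(0) = 1430*1 = 1430
= 1430 + 429 + 264 + 210 + 196 + 210 + 264 + 429 + 1430
= 4862


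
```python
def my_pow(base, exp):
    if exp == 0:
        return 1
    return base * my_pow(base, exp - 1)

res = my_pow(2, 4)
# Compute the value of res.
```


my_pow(2, 4)
= 2 * my_pow(2, 3)
= 2 * 2 * my_pow(2, 2)
= 2 * 2 * 2 * my_pow(2, 1)
= 2 * 2 * 2 * 2 * my_pow(2, 0)
= 2 * 2 * 2 * 2 * 1
= 16


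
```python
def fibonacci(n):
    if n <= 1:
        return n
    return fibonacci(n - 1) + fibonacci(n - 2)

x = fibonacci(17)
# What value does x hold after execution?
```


fibonacci(17)
= fibonacci(16) + fibonacci(15)
= (fibonacci(15) + fibonacci(14)) + fibonacci(15)
Computing bottom-up: fibonacci(0)=0, fibonacci(1)=1, fibonacci(2)=1, fibonacci(3)=2, fibonacci(4)=3, fibonacci(5)=5, fibonacci(6)=8, fibonacci(7)=13, fibonacci(8)=21, fibonacci(9)=34, fibonacci(10)=55, fibonacci(11)=89, fibonacci(12)=144, fibonacci(13)=233, fibonacci(14)=377, fibonacci(15)=610, fibonacci(16)=987, fibonacci(17)=1597
= 1597


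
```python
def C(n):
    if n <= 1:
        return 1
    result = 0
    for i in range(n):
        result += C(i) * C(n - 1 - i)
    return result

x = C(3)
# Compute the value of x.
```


C(3)
= sum of C(i) * C(3-1-i) for i in 0..2
First compute sub-values bottom-up:
  C(0) = 1, C(1) = 1
  C(2) = 1*1 + 1*1 = 2
Now C(3):
  C(0)*C(2) = 1*2 = 2
  C(1)*C(1) = 1*1 = 1
  C(2)*C(0) = 2*1 = 2
= 2 + 1 + 2
= 5


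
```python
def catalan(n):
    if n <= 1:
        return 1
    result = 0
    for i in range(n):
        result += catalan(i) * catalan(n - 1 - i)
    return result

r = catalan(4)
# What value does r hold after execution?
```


catalan(4)
= sum of catalan(i) * catalan(4-1-i) for i in 0..3
First compute sub-values bottom-up:
  catalan(0) = 1, catalan(1) = 1
  catalan(2) = 1*1 + 1*1 = 2
  catalan(3) = 1*2 + 1*1 + 2*1 = 5
Now catalan(4):
  catalan(0)*catalan(3) = 1*5 = 5
  catalan(1)*catalan(2) = 1*2 = 2
  catalan(2)*catalan(1) = 2*1 = 2
  catalan(3)*catalan(0) = 5*1 = 5
= 5 + 2 + 2 + 5
= 14


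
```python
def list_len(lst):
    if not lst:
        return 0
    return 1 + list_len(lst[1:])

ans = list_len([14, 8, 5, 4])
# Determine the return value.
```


list_len([14, 8, 5, 4])
= 1 + list_len([8, 5, 4])
= 1 + 1 + list_len([5, 4])
= 1 + 1 + 1 + list_len([4])
= 1 + 1 + 1 + 1 + list_len([])
= 1 + 1 + 1 + 1 + 0
= 4


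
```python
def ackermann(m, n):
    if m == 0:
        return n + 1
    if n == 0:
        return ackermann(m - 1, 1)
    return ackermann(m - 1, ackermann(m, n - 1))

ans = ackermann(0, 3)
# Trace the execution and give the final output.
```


ackermann(0, 3)
m == 0: return 3 + 1 = 4
= 4


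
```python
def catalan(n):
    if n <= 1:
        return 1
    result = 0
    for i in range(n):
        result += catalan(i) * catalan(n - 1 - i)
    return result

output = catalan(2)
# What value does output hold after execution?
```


catalan(2)
= sum of catalan(i) * catalan(2-1-i) for i in 0..1
  catalan(0)*catalan(1) = 1*1 = 1
  catalan(1)*catalan(0) = 1*1 = 1
= 1 + 1
= 2


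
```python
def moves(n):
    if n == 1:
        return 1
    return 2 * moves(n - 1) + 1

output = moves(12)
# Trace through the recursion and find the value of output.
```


moves(12)
= 2 * moves(11) + 1
= 2 * (2 * moves(10) + 1) + 1
= 2 * (2 * (2 * moves(9) + 1) + 1) + 1
= 2 * (2 * (2 * (2 * moves(8) + 1) + 1) + 1) + 1
= 2 * (2 * (2 * (2 * (2 * moves(7) + 1) + 1) + 1) + 1) + 1
= 2 * (2 * (2 * (2 * (2 * (2 * moves(6) + 1) + 1) + 1) + 1) + 1) + 1
= 2 * (2 * (2 * (2 * (2 * (2 * (2 * moves(5) + 1) + 1) + 1) + 1) + 1) + 1) + 1
= 2 * (2 * (2 * (2 * (2 * (2 * (2 * (2 * moves(4) + 1) + 1) + 1) + 1) + 1) + 1) + 1) + 1
= 2 * (2 * (2 * (2 * (2 * (2 * (2 * (2 * (2 * moves(3) + 1) + 1) + 1) + 1) + 1) + 1) + 1) + 1) + 1
= 2 * (2 * (2 * (2 * (2 * (2 * (2 * (2 * (2 * (2 * moves(2) + 1) + 1) + 1) + 1) + 1) + 1) + 1) + 1) + 1) + 1
= 2 * (2 * (2 * (2 * (2 * (2 * (2 * (2 * (2 * (2 * (2 * moves(1) + 1) + 1) + 1) + 1) + 1) + 1) + 1) + 1) + 1) + 1) + 1
Now compute bottom-up:
moves(1) = 1
moves(2) = 2 * 1 + 1 = 3
moves(3) = 2 * 3 + 1 = 7
moves(4) = 2 * 7 + 1 = 15
moves(5) = 2 * 15 + 1 = 31
moves(6) = 2 * 31 + 1 = 63
moves(7) = 2 * 63 + 1 = 127
moves(8) = 2 * 127 + 1 = 255
moves(9) = 2 * 255 + 1 = 511
moves(10) = 2 * 511 + 1 = 1023
moves(11) = 2 * 1023 + 1 = 2047
moves(12) = 2 * 2047 + 1 = 4095
= 4095


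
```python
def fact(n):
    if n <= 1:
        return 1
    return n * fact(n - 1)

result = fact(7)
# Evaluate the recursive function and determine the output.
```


fact(7)
= 7 * fact(6)
= 7 * 6 * fact(5)
= 7 * 6 * 5 * fact(4)
= 7 * 6 * 5 * 4 * fact(3)
= 7 * 6 * 5 * 4 * 3 * fact(2)
= 7 * 6 * 5 * 4 * 3 * 2 * fact(1)
= 7 * 6 * 5 * 4 * 3 * 2 * 1
= 5040


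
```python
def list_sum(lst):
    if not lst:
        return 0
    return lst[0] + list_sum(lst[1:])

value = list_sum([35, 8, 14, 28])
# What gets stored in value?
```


list_sum([35, 8, 14, 28])
= 35 + list_sum([8, 14, 28])
= 35 + 8 + list_sum([14, 28])
= 35 + 8 + 14 + list_sum([28])
= 35 + 8 + 14 + 28 + list_sum([])
= 35 + 8 + 14 + 28 + 0
= 85


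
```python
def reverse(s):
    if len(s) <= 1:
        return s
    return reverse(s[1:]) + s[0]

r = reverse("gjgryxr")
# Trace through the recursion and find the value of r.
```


reverse("gjgryxr")
= reverse("jgryxr") + "g"
= reverse("gryxr") + "j" + "g"
= reverse("ryxr") + "g" + "j" + "g"
= reverse("yxr") + "r" + "g" + "j" + "g"
= reverse("xr") + "y" + "r" + "g" + "j" + "g"
= reverse("r") + "x" + "y" + "r" + "g" + "j" + "g"
= "r" + "x" + "y" + "r" + "g" + "j" + "g"
= "rxyrgjg"


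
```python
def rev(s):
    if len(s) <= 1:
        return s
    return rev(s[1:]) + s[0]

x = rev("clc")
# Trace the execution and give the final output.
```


rev("clc")
= rev("lc") + "c"
= rev("c") + "l" + "c"
= "c" + "l" + "c"
= "clc"


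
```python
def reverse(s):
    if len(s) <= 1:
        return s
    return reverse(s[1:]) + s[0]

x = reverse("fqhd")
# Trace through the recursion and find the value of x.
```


reverse("fqhd")
= reverse("qhd") + "f"
= reverse("hd") + "q" + "f"
= reverse("d") + "h" + "q" + "f"
= "d" + "h" + "q" + "f"
= "dhqf"


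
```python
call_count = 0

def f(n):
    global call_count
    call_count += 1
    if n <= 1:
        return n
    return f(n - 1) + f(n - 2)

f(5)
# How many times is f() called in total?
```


f(5) calls f(4) and f(3); each non-base call branches into two more.
Let C(k) = total number of calls made by f(k), including the call to f(k) itself.
Base cases: C(0) = 1, C(1) = 1
Recurrence: C(k) = 1 + C(k-1) + C(k-2)
  C(2) = 1 + C(1) + C(0) = 1 + 1 + 1 = 3
  C(3) = 1 + C(2) + C(1) = 1 + 3 + 1 = 5
  C(4) = 1 + C(3) + C(2) = 1 + 5 + 3 = 9
  C(5) = 1 + C(4) + C(3) = 1 + 9 + 5 = 15
Total calls = C(5) = 15


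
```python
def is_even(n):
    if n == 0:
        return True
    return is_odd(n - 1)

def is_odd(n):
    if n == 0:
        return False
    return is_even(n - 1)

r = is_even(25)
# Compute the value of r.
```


is_even(25)
= is_odd(24)
= is_even(23)
= is_odd(22)
= is_even(21)
= is_odd(20)
= is_even(19)
= is_odd(18)
= is_even(17)
= is_odd(16)
= is_even(15)
= is_odd(14)
= is_even(13)
= is_odd(12)
= is_even(11)
= is_odd(10)
= is_even(9)
= is_odd(8)
= is_even(7)
= is_odd(6)
= is_even(5)
= is_odd(4)
= is_even(3)
= is_odd(2)
= is_even(1)
= is_odd(0)
n == 0: return False
= False


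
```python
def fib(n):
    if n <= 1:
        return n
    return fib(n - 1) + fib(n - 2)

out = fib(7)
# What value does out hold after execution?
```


fib(7)
= fib(6) + fib(5)
= (fib(5) + fib(4)) + fib(5)
Computing bottom-up: fib(0)=0, fib(1)=1, fib(2)=1, fib(3)=2, fib(4)=3, fib(5)=5, fib(6)=8, fib(7)=13
= 13


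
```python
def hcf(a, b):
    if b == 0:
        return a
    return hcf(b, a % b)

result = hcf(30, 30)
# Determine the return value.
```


hcf(30, 30)
= hcf(30, 30 % 30) = hcf(30, 0)
b == 0, return a = 30


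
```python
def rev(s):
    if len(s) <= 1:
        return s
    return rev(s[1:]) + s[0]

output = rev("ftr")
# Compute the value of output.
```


rev("ftr")
= rev("tr") + "f"
= rev("r") + "t" + "f"
= "r" + "t" + "f"
= "rtf"


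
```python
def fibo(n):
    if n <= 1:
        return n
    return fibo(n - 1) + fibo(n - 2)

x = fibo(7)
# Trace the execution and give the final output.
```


fibo(7)
= fibo(6) + fibo(5)
= (fibo(5) + fibo(4)) + fibo(5)
Computing bottom-up: fibo(0)=0, fibo(1)=1, fibo(2)=1, fibo(3)=2, fibo(4)=3, fibo(5)=5, fibo(6)=8, fibo(7)=13
= 13


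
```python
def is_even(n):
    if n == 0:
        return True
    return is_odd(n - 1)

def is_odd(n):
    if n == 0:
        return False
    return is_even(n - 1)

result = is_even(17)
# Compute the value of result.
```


is_even(17)
= is_odd(16)
= is_even(15)
= is_odd(14)
= is_even(13)
= is_odd(12)
= is_even(11)
= is_odd(10)
= is_even(9)
= is_odd(8)
= is_even(7)
= is_odd(6)
= is_even(5)
= is_odd(4)
= is_even(3)
= is_odd(2)
= is_even(1)
= is_odd(0)
n == 0: return False
= False


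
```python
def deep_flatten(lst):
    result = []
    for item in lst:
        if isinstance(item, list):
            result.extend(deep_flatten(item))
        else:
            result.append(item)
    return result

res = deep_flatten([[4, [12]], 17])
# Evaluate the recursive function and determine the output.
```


deep_flatten([[4, [12]], 17])
Processing each element:
  [4, [12]] is a list -> deep_flatten recursively -> [4, 12]
  17 is not a list -> append 17
= [4, 12, 17]


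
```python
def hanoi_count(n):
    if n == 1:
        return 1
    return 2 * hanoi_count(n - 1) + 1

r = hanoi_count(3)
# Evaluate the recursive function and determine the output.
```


hanoi_count(3)
= 2 * hanoi_count(2) + 1
= 2 * (2 * hanoi_count(1) + 1) + 1
Now compute bottom-up:
hanoi_count(1) = 1
hanoi_count(2) = 2 * 1 + 1 = 3
hanoi_count(3) = 2 * 3 + 1 = 7
= 7


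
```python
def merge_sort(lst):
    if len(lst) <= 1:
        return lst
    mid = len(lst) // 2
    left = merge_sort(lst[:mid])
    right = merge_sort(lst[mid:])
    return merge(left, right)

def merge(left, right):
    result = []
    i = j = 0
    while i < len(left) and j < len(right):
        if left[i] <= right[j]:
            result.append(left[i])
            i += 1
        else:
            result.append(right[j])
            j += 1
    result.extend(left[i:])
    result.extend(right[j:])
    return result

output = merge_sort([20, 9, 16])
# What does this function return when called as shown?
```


merge_sort([20, 9, 16])
Split into [20] and [9, 16]
Left sorted: [20]
Right sorted: [9, 16]
Merge [20] and [9, 16]
= [9, 16, 20]


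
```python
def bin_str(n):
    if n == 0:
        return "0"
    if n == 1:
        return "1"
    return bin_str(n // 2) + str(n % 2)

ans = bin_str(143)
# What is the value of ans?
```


bin_str(143)
= bin_str(71) + "1"
= bin_str(35) + "1" + "1"
= bin_str(17) + "1" + "1" + "1"
= bin_str(8) + "1" + "1" + "1" + "1"
= bin_str(4) + "0" + "1" + "1" + "1" + "1"
= bin_str(2) + "0" + "0" + "1" + "1" + "1" + "1"
= bin_str(1) + "0" + "0" + "0" + "1" + "1" + "1" + "1"
= "1" + "0" + "0" + "0" + "1" + "1" + "1" + "1"
= "10001111"


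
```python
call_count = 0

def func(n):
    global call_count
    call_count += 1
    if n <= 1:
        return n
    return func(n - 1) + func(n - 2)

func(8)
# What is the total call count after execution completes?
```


func(8) calls func(7) and func(6); each non-base call branches into two more.
Let C(k) = total number of calls made by func(k), including the call to func(k) itself.
Base cases: C(0) = 1, C(1) = 1
Recurrence: C(k) = 1 + C(k-1) + C(k-2)
  C(2) = 1 + C(1) + C(0) = 1 + 1 + 1 = 3
  C(3) = 1 + C(2) + C(1) = 1 + 3 + 1 = 5
  C(4) = 1 + C(3) + C(2) = 1 + 5 + 3 = 9
  C(5) = 1 + C(4) + C(3) = 1 + 9 + 5 = 15
  C(6) = 1 + C(5) + C(4) = 1 + 15 + 9 = 25
  C(7) = 1 + C(6) + C(5) = 1 + 25 + 15 = 41
  C(8) = 1 + C(7) + C(6) = 1 + 41 + 25 = 67
Total calls = C(8) = 67
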